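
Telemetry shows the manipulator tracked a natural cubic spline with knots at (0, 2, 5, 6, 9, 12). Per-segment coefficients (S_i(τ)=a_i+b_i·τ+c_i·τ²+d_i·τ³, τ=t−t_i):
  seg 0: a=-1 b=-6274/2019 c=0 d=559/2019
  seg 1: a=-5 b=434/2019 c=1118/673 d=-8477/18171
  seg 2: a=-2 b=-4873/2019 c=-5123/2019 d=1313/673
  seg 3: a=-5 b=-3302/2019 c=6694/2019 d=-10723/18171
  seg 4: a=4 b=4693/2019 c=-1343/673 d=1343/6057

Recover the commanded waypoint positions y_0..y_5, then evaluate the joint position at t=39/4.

y_0 = S_0(0) = a_0 = -1
y_1 = S_1(0) = a_1 = -5
y_2 = S_2(0) = a_2 = -2
y_3 = S_3(0) = a_3 = -5
y_4 = S_4(0) = a_4 = 4
y_5 = S_4(3) = -1
t_q=39/4 is in segment 4 (τ=3/4); S_4(τ)=203057/43072

y_0=-1 y_1=-5 y_2=-2 y_3=-5 y_4=4 y_5=-1
S(39/4) = 203057/43072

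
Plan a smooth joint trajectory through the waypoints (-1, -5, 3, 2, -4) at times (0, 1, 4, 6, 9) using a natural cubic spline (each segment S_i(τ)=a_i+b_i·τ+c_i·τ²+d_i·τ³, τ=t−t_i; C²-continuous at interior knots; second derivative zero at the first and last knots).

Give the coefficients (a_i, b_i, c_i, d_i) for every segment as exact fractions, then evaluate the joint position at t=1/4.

  seg 0: a=-1 b=-573/113 c=0 d=121/113
  seg 1: a=-5 b=-210/113 c=363/113 d=-1733/3051
  seg 2: a=3 b=235/113 c=-644/339 d=827/2712
  seg 3: a=2 b=-1261/678 c=-95/1356 d=95/12204
S(1/4) = -16279/7232

Δ: Δ0=-4, Δ1=8/3, Δ2=-1/2, Δ3=-2
row 1: diag=8, rhs=40; c'=3/8, d'=5
row 2: denom=10−3·3/8=71/8; d'=(-19−3·5)/(71/8)=-272/71
row 3: denom=10−2·16/71=678/71; d'=(-9−2·-272/71)/(678/71)=-95/678
back: M3=-95/678
back: M2=-272/71−16/71·-95/678=-1288/339
back: M1=5−3/8·-1288/339=726/113
M: M0=0, M1=726/113, M2=-1288/339, M3=-95/678, M4=0
seg 0: a=-1, c=M0/2=0, d=(M1−M0)/(6·1)=121/113, b=Δ0−h0·(2M0+M1)/6=-573/113
seg 1: a=-5, c=M1/2=363/113, d=(M2−M1)/(6·3)=-1733/3051, b=Δ1−h1·(2M1+M2)/6=-210/113
seg 2: a=3, c=M2/2=-644/339, d=(M3−M2)/(6·2)=827/2712, b=Δ2−h2·(2M2+M3)/6=235/113
seg 3: a=2, c=M3/2=-95/1356, d=(M4−M3)/(6·3)=95/12204, b=Δ3−h3·(2M3+M4)/6=-1261/678
t_q=1/4 → seg 0, τ=1/4; S=-1+-573/113·τ+0·τ²+121/113·τ³=-16279/7232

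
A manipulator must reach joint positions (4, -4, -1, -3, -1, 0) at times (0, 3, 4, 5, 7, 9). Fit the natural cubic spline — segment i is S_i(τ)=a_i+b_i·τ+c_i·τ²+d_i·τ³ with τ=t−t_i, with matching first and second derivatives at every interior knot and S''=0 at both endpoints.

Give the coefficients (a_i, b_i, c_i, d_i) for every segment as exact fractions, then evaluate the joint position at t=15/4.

Δ: Δ0=-8/3, Δ1=3, Δ2=-2, Δ3=1, Δ4=1/2
row 1: diag=8, rhs=34; c'=1/8, d'=17/4
row 2: denom=4−1·1/8=31/8; d'=(-30−1·17/4)/(31/8)=-274/31
row 3: denom=6−1·8/31=178/31; d'=(18−1·-274/31)/(178/31)=416/89
row 4: denom=8−2·31/89=650/89; d'=(-3−2·416/89)/(650/89)=-1099/650
back: M4=-1099/650
back: M3=416/89−31/89·-1099/650=3421/650
back: M2=-274/31−8/31·3421/650=-3314/325
back: M1=17/4−1/8·-3314/325=3591/650
M: M0=0, M1=3591/650, M2=-3314/325, M3=3421/650, M4=-1099/650, M5=0
seg 0: a=4, c=M0/2=0, d=(M1−M0)/(6·3)=399/1300, b=Δ0−h0·(2M0+M1)/6=-21173/3900
seg 1: a=-4, c=M1/2=3591/1300, d=(M2−M1)/(6·1)=-10219/3900, b=Δ1−h1·(2M1+M2)/6=5573/1950
seg 2: a=-1, c=M2/2=-1657/325, d=(M3−M2)/(6·1)=773/300, b=Δ2−h2·(2M2+M3)/6=407/780
seg 3: a=-3, c=M3/2=3421/1300, d=(M4−M3)/(6·2)=-113/195, b=Δ3−h3·(2M3+M4)/6=-3793/1950
seg 4: a=-1, c=M4/2=-1099/1300, d=(M5−M4)/(6·2)=1099/7800, b=Δ4−h4·(2M4+M5)/6=3173/1950
t_q=15/4 → seg 1, τ=3/4; S=-4+5573/1950·τ+3591/1300·τ²+-10219/3900·τ³=-117159/83200

  seg 0: a=4 b=-21173/3900 c=0 d=399/1300
  seg 1: a=-4 b=5573/1950 c=3591/1300 d=-10219/3900
  seg 2: a=-1 b=407/780 c=-1657/325 d=773/300
  seg 3: a=-3 b=-3793/1950 c=3421/1300 d=-113/195
  seg 4: a=-1 b=3173/1950 c=-1099/1300 d=1099/7800
S(15/4) = -117159/83200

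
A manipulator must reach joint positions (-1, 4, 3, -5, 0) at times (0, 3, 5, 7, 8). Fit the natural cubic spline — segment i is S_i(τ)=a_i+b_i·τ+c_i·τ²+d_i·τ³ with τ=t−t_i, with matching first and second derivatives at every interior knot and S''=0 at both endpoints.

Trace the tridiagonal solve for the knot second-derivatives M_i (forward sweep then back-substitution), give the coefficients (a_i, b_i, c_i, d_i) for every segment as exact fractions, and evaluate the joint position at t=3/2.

  seg 0: a=-1 b=43/24 c=0 d=-1/72
  seg 1: a=4 b=17/12 c=-1/8 d=-5/12
  seg 2: a=3 b=-49/12 c=-21/8 d=4/3
  seg 3: a=-5 b=17/12 c=43/8 d=-43/24
S(3/2) = 105/64

Δ: Δ0=5/3, Δ1=-1/2, Δ2=-4, Δ3=5
row 1: diag=10, rhs=-13; c'=1/5, d'=-13/10
row 2: denom=8−2·1/5=38/5; d'=(-21−2·-13/10)/(38/5)=-46/19
row 3: denom=6−2·5/19=104/19; d'=(54−2·-46/19)/(104/19)=43/4
back: M3=43/4
back: M2=-46/19−5/19·43/4=-21/4
back: M1=-13/10−1/5·-21/4=-1/4
M: M0=0, M1=-1/4, M2=-21/4, M3=43/4, M4=0
seg 0: a=-1, c=M0/2=0, d=(M1−M0)/(6·3)=-1/72, b=Δ0−h0·(2M0+M1)/6=43/24
seg 1: a=4, c=M1/2=-1/8, d=(M2−M1)/(6·2)=-5/12, b=Δ1−h1·(2M1+M2)/6=17/12
seg 2: a=3, c=M2/2=-21/8, d=(M3−M2)/(6·2)=4/3, b=Δ2−h2·(2M2+M3)/6=-49/12
seg 3: a=-5, c=M3/2=43/8, d=(M4−M3)/(6·1)=-43/24, b=Δ3−h3·(2M3+M4)/6=17/12
t_q=3/2 → seg 0, τ=3/2; S=-1+43/24·τ+0·τ²+-1/72·τ³=105/64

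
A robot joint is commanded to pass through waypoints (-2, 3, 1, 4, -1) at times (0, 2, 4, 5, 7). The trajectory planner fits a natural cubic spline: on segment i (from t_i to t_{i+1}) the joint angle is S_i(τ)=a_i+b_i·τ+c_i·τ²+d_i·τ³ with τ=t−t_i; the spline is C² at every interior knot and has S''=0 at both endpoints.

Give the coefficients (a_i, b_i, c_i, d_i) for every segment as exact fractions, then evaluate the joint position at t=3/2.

  seg 0: a=-2 b=1003/256 c=0 d=-363/1024
  seg 1: a=3 b=-43/128 c=-1089/512 d=919/1024
  seg 2: a=1 b=493/256 c=417/128 d=-559/256
  seg 3: a=4 b=121/64 c=-843/256 d=281/512
S(3/2) = 21959/8192

Δ: Δ0=5/2, Δ1=-1, Δ2=3, Δ3=-5/2
row 1: diag=8, rhs=-21; c'=1/4, d'=-21/8
row 2: denom=6−2·1/4=11/2; d'=(24−2·-21/8)/(11/2)=117/22
row 3: denom=6−1·2/11=64/11; d'=(-33−1·117/22)/(64/11)=-843/128
back: M3=-843/128
back: M2=117/22−2/11·-843/128=417/64
back: M1=-21/8−1/4·417/64=-1089/256
M: M0=0, M1=-1089/256, M2=417/64, M3=-843/128, M4=0
seg 0: a=-2, c=M0/2=0, d=(M1−M0)/(6·2)=-363/1024, b=Δ0−h0·(2M0+M1)/6=1003/256
seg 1: a=3, c=M1/2=-1089/512, d=(M2−M1)/(6·2)=919/1024, b=Δ1−h1·(2M1+M2)/6=-43/128
seg 2: a=1, c=M2/2=417/128, d=(M3−M2)/(6·1)=-559/256, b=Δ2−h2·(2M2+M3)/6=493/256
seg 3: a=4, c=M3/2=-843/256, d=(M4−M3)/(6·2)=281/512, b=Δ3−h3·(2M3+M4)/6=121/64
t_q=3/2 → seg 0, τ=3/2; S=-2+1003/256·τ+0·τ²+-363/1024·τ³=21959/8192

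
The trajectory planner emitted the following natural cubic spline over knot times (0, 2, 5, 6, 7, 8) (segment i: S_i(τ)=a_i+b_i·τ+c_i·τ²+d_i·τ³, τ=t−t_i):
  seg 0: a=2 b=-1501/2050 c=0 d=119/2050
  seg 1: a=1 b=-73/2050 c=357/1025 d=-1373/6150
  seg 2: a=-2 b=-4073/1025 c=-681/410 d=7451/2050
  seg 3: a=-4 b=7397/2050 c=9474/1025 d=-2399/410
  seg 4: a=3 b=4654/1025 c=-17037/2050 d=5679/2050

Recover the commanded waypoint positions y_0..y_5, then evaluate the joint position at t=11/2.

y_0=2 y_1=1 y_2=-2 y_3=-4 y_4=3 y_5=2
S(11/2) = -64743/16400

y_0 = S_0(0) = a_0 = 2
y_1 = S_1(0) = a_1 = 1
y_2 = S_2(0) = a_2 = -2
y_3 = S_3(0) = a_3 = -4
y_4 = S_4(0) = a_4 = 3
y_5 = S_4(1) = 2
t_q=11/2 is in segment 2 (τ=1/2); S_2(τ)=-64743/16400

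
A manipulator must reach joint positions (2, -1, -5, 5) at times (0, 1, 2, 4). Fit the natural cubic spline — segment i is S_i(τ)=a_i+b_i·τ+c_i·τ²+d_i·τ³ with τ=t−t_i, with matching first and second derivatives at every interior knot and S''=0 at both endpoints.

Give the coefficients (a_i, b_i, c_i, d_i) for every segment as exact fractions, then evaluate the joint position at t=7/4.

  seg 0: a=2 b=-54/23 c=0 d=-15/23
  seg 1: a=-1 b=-99/23 c=-45/23 d=52/23
  seg 2: a=-5 b=-33/23 c=111/23 d=-37/46
S(7/4) = -35/8

Δ: Δ0=-3, Δ1=-4, Δ2=5
row 1: diag=4, rhs=-6; c'=1/4, d'=-3/2
row 2: denom=6−1·1/4=23/4; d'=(54−1·-3/2)/(23/4)=222/23
back: M2=222/23
back: M1=-3/2−1/4·222/23=-90/23
M: M0=0, M1=-90/23, M2=222/23, M3=0
seg 0: a=2, c=M0/2=0, d=(M1−M0)/(6·1)=-15/23, b=Δ0−h0·(2M0+M1)/6=-54/23
seg 1: a=-1, c=M1/2=-45/23, d=(M2−M1)/(6·1)=52/23, b=Δ1−h1·(2M1+M2)/6=-99/23
seg 2: a=-5, c=M2/2=111/23, d=(M3−M2)/(6·2)=-37/46, b=Δ2−h2·(2M2+M3)/6=-33/23
t_q=7/4 → seg 1, τ=3/4; S=-1+-99/23·τ+-45/23·τ²+52/23·τ³=-35/8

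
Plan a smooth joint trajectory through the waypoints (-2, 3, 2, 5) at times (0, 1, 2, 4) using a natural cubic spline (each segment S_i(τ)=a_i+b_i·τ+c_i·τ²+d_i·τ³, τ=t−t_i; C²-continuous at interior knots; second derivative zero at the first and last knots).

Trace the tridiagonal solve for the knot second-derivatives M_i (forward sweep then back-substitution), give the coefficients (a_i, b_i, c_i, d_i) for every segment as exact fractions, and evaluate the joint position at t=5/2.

  seg 0: a=-2 b=307/46 c=0 d=-77/46
  seg 1: a=3 b=38/23 c=-231/46 d=109/46
  seg 2: a=2 b=-59/46 c=48/23 d=-8/23
S(5/2) = 169/92

Δ: Δ0=5, Δ1=-1, Δ2=3/2
row 1: diag=4, rhs=-36; c'=1/4, d'=-9
row 2: denom=6−1·1/4=23/4; d'=(15−1·-9)/(23/4)=96/23
back: M2=96/23
back: M1=-9−1/4·96/23=-231/23
M: M0=0, M1=-231/23, M2=96/23, M3=0
seg 0: a=-2, c=M0/2=0, d=(M1−M0)/(6·1)=-77/46, b=Δ0−h0·(2M0+M1)/6=307/46
seg 1: a=3, c=M1/2=-231/46, d=(M2−M1)/(6·1)=109/46, b=Δ1−h1·(2M1+M2)/6=38/23
seg 2: a=2, c=M2/2=48/23, d=(M3−M2)/(6·2)=-8/23, b=Δ2−h2·(2M2+M3)/6=-59/46
t_q=5/2 → seg 2, τ=1/2; S=2+-59/46·τ+48/23·τ²+-8/23·τ³=169/92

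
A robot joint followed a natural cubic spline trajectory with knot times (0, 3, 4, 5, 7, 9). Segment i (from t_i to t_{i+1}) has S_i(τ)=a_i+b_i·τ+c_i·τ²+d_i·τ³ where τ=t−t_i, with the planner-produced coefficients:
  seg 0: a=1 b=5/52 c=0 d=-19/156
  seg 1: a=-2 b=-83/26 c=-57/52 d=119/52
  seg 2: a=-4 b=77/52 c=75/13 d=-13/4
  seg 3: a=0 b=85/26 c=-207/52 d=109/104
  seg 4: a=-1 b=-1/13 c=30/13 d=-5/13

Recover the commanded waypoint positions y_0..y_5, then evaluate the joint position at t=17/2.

y_0=1 y_1=-2 y_2=-4 y_3=0 y_4=-1 y_5=5
S(17/2) = 289/104

y_0 = S_0(0) = a_0 = 1
y_1 = S_1(0) = a_1 = -2
y_2 = S_2(0) = a_2 = -4
y_3 = S_3(0) = a_3 = 0
y_4 = S_4(0) = a_4 = -1
y_5 = S_4(2) = 5
t_q=17/2 is in segment 4 (τ=3/2); S_4(τ)=289/104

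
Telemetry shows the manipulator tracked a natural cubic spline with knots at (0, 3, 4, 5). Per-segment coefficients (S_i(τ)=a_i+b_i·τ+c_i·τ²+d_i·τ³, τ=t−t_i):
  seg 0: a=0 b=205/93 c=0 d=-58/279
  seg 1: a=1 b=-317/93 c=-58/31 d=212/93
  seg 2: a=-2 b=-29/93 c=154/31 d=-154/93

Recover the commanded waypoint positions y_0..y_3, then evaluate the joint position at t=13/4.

y_0 = S_0(0) = a_0 = 0
y_1 = S_1(0) = a_1 = 1
y_2 = S_2(0) = a_2 = -2
y_3 = S_2(1) = 1
t_q=13/4 is in segment 1 (τ=1/4); S_1(τ)=33/496

y_0=0 y_1=1 y_2=-2 y_3=1
S(13/4) = 33/496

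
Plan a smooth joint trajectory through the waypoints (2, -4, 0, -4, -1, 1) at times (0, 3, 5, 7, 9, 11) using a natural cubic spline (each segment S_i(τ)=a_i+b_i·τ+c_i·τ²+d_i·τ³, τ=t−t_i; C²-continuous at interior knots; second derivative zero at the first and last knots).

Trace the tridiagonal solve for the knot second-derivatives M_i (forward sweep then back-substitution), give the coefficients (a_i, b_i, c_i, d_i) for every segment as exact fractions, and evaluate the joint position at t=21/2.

  seg 0: a=2 b=-3911/1060 c=0 d=199/1060
  seg 1: a=-4 b=731/530 c=1791/1060 d=-731/1060
  seg 2: a=0 b=-73/530 c=-519/212 d=201/265
  seg 3: a=-4 b=-439/530 c=2229/1060 d=-199/424
  seg 4: a=-1 b=517/265 c=-189/265 d=63/530
S(21/2) = 613/848

Δ: Δ0=-2, Δ1=2, Δ2=-2, Δ3=3/2, Δ4=1
row 1: diag=10, rhs=24; c'=1/5, d'=12/5
row 2: denom=8−2·1/5=38/5; d'=(-24−2·12/5)/(38/5)=-72/19
row 3: denom=8−2·5/19=142/19; d'=(21−2·-72/19)/(142/19)=543/142
row 4: denom=8−2·19/71=530/71; d'=(-3−2·543/142)/(530/71)=-378/265
back: M4=-378/265
back: M3=543/142−19/71·-378/265=2229/530
back: M2=-72/19−5/19·2229/530=-519/106
back: M1=12/5−1/5·-519/106=1791/530
M: M0=0, M1=1791/530, M2=-519/106, M3=2229/530, M4=-378/265, M5=0
seg 0: a=2, c=M0/2=0, d=(M1−M0)/(6·3)=199/1060, b=Δ0−h0·(2M0+M1)/6=-3911/1060
seg 1: a=-4, c=M1/2=1791/1060, d=(M2−M1)/(6·2)=-731/1060, b=Δ1−h1·(2M1+M2)/6=731/530
seg 2: a=0, c=M2/2=-519/212, d=(M3−M2)/(6·2)=201/265, b=Δ2−h2·(2M2+M3)/6=-73/530
seg 3: a=-4, c=M3/2=2229/1060, d=(M4−M3)/(6·2)=-199/424, b=Δ3−h3·(2M3+M4)/6=-439/530
seg 4: a=-1, c=M4/2=-189/265, d=(M5−M4)/(6·2)=63/530, b=Δ4−h4·(2M4+M5)/6=517/265
t_q=21/2 → seg 4, τ=3/2; S=-1+517/265·τ+-189/265·τ²+63/530·τ³=613/848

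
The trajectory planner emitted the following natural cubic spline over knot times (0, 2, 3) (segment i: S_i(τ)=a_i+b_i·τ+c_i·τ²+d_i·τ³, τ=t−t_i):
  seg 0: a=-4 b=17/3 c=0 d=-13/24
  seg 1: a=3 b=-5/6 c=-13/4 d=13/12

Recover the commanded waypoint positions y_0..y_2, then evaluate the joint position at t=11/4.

y_0=-4 y_1=3 y_2=0
S(11/4) = 257/256

y_0 = S_0(0) = a_0 = -4
y_1 = S_1(0) = a_1 = 3
y_2 = S_1(1) = 0
t_q=11/4 is in segment 1 (τ=3/4); S_1(τ)=257/256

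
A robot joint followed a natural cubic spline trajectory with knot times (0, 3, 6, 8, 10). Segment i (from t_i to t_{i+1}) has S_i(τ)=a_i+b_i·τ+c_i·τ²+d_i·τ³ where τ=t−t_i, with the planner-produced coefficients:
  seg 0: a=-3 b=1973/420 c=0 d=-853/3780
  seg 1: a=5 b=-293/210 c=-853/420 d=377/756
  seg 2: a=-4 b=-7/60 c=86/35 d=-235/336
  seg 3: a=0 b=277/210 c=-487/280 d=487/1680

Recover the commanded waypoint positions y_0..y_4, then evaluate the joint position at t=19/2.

y_0 = S_0(0) = a_0 = -3
y_1 = S_1(0) = a_1 = 5
y_2 = S_2(0) = a_2 = -4
y_3 = S_3(0) = a_3 = 0
y_4 = S_3(2) = -2
t_q=19/2 is in segment 3 (τ=3/2); S_3(τ)=-857/896

y_0=-3 y_1=5 y_2=-4 y_3=0 y_4=-2
S(19/2) = -857/896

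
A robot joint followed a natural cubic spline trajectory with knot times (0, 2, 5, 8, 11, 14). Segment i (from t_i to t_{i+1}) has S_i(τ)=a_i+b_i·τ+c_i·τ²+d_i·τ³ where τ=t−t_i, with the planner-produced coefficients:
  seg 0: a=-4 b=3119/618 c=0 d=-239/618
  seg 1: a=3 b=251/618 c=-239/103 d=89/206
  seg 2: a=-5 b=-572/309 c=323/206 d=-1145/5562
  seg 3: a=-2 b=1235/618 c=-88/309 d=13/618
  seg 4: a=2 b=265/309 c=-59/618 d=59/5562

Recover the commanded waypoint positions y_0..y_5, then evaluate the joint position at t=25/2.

y_0 = S_0(0) = a_0 = -4
y_1 = S_1(0) = a_1 = 3
y_2 = S_2(0) = a_2 = -5
y_3 = S_3(0) = a_3 = -2
y_4 = S_4(0) = a_4 = 2
y_5 = S_4(3) = 4
t_q=25/2 is in segment 4 (τ=3/2); S_4(τ)=5121/1648

y_0=-4 y_1=3 y_2=-5 y_3=-2 y_4=2 y_5=4
S(25/2) = 5121/1648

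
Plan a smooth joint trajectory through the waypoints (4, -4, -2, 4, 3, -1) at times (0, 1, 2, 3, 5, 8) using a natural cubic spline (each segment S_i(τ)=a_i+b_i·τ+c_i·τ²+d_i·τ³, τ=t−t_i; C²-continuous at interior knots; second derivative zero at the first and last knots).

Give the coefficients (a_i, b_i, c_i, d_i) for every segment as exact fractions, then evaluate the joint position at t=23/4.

Δ: Δ0=-8, Δ1=2, Δ2=6, Δ3=-1/2, Δ4=-4/3
row 1: diag=4, rhs=60; c'=1/4, d'=15
row 2: denom=4−1·1/4=15/4; d'=(24−1·15)/(15/4)=12/5
row 3: denom=6−1·4/15=86/15; d'=(-39−1·12/5)/(86/15)=-621/86
row 4: denom=10−2·15/43=400/43; d'=(-5−2·-621/86)/(400/43)=203/200
back: M4=203/200
back: M3=-621/86−15/43·203/200=-303/40
back: M2=12/5−4/15·-303/40=221/50
back: M1=15−1/4·221/50=2779/200
M: M0=0, M1=2779/200, M2=221/50, M3=-303/40, M4=203/200, M5=0
seg 0: a=4, c=M0/2=0, d=(M1−M0)/(6·1)=2779/1200, b=Δ0−h0·(2M0+M1)/6=-12379/1200
seg 1: a=-4, c=M1/2=2779/400, d=(M2−M1)/(6·1)=-379/240, b=Δ1−h1·(2M1+M2)/6=-2021/600
seg 2: a=-2, c=M2/2=221/100, d=(M3−M2)/(6·1)=-2399/1200, b=Δ2−h2·(2M2+M3)/6=6947/1200
seg 3: a=4, c=M3/2=-303/80, d=(M4−M3)/(6·2)=859/1200, b=Δ3−h3·(2M3+M4)/6=2527/600
seg 4: a=3, c=M4/2=203/400, d=(M5−M4)/(6·3)=-203/3600, b=Δ4−h4·(2M4+M5)/6=-1409/600
t_q=23/4 → seg 4, τ=3/4; S=3+-1409/600·τ+203/400·τ²+-203/3600·τ³=38411/25600

  seg 0: a=4 b=-12379/1200 c=0 d=2779/1200
  seg 1: a=-4 b=-2021/600 c=2779/400 d=-379/240
  seg 2: a=-2 b=6947/1200 c=221/100 d=-2399/1200
  seg 3: a=4 b=2527/600 c=-303/80 d=859/1200
  seg 4: a=3 b=-1409/600 c=203/400 d=-203/3600
S(23/4) = 38411/25600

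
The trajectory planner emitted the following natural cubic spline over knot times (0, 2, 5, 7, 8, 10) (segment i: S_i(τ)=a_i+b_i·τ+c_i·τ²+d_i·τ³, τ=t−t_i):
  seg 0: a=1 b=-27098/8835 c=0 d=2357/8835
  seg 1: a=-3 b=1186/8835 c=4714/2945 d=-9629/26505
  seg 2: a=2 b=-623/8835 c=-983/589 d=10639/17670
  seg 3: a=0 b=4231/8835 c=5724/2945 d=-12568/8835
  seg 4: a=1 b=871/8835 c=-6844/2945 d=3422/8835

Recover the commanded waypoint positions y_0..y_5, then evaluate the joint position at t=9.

y_0=1 y_1=-3 y_2=2 y_3=0 y_4=1 y_5=-5
S(9) = -2468/2945

y_0 = S_0(0) = a_0 = 1
y_1 = S_1(0) = a_1 = -3
y_2 = S_2(0) = a_2 = 2
y_3 = S_3(0) = a_3 = 0
y_4 = S_4(0) = a_4 = 1
y_5 = S_4(2) = -5
t_q=9 is in segment 4 (τ=1); S_4(τ)=-2468/2945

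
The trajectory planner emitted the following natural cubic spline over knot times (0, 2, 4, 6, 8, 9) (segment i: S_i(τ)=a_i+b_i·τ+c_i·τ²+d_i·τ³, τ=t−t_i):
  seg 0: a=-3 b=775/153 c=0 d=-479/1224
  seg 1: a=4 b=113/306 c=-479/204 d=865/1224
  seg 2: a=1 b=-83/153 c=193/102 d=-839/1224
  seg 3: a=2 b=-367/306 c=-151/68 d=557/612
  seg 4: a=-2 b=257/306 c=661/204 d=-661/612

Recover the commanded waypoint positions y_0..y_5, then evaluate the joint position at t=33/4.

y_0=-3 y_1=4 y_2=1 y_3=2 y_4=-2 y_5=1
S(33/4) = -20947/13056

y_0 = S_0(0) = a_0 = -3
y_1 = S_1(0) = a_1 = 4
y_2 = S_2(0) = a_2 = 1
y_3 = S_3(0) = a_3 = 2
y_4 = S_4(0) = a_4 = -2
y_5 = S_4(1) = 1
t_q=33/4 is in segment 4 (τ=1/4); S_4(τ)=-20947/13056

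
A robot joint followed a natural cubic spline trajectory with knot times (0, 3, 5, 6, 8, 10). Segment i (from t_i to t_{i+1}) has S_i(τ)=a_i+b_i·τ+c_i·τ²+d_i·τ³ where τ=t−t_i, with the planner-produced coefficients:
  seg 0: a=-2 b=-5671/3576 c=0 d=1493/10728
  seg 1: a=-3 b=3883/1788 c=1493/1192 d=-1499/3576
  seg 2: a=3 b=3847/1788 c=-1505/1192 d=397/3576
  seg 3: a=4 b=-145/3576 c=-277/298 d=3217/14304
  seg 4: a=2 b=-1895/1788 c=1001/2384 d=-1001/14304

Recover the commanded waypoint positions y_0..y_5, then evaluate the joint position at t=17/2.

y_0=-2 y_1=-3 y_2=3 y_3=4 y_4=2 y_5=1
S(17/2) = 59745/38144

y_0 = S_0(0) = a_0 = -2
y_1 = S_1(0) = a_1 = -3
y_2 = S_2(0) = a_2 = 3
y_3 = S_3(0) = a_3 = 4
y_4 = S_4(0) = a_4 = 2
y_5 = S_4(2) = 1
t_q=17/2 is in segment 4 (τ=1/2); S_4(τ)=59745/38144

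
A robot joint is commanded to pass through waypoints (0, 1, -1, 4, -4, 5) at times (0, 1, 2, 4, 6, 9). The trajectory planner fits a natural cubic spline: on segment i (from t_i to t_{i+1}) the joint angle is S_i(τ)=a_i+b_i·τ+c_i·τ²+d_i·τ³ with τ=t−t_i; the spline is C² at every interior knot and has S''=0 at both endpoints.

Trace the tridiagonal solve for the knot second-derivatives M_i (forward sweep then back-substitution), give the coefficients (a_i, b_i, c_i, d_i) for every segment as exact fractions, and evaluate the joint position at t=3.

Δ: Δ0=1, Δ1=-2, Δ2=5/2, Δ3=-4, Δ4=3
row 1: diag=4, rhs=-18; c'=1/4, d'=-9/2
row 2: denom=6−1·1/4=23/4; d'=(27−1·-9/2)/(23/4)=126/23
row 3: denom=8−2·8/23=168/23; d'=(-39−2·126/23)/(168/23)=-383/56
row 4: denom=10−2·23/84=397/42; d'=(42−2·-383/56)/(397/42)=4677/794
back: M4=4677/794
back: M3=-383/56−23/84·4677/794=-6711/794
back: M2=126/23−8/23·-6711/794=3342/397
back: M1=-9/2−1/4·3342/397=-2622/397
M: M0=0, M1=-2622/397, M2=3342/397, M3=-6711/794, M4=4677/794, M5=0
seg 0: a=0, c=M0/2=0, d=(M1−M0)/(6·1)=-437/397, b=Δ0−h0·(2M0+M1)/6=834/397
seg 1: a=1, c=M1/2=-1311/397, d=(M2−M1)/(6·1)=994/397, b=Δ1−h1·(2M1+M2)/6=-477/397
seg 2: a=-1, c=M2/2=1671/397, d=(M3−M2)/(6·2)=-4465/3176, b=Δ2−h2·(2M2+M3)/6=-117/397
seg 3: a=4, c=M3/2=-6711/1588, d=(M4−M3)/(6·2)=949/794, b=Δ3−h3·(2M3+M4)/6=-261/794
seg 4: a=-4, c=M4/2=4677/1588, d=(M5−M4)/(6·3)=-1559/4764, b=Δ4−h4·(2M4+M5)/6=-2295/794
t_q=3 → seg 2, τ=1; S=-1+-117/397·τ+1671/397·τ²+-4465/3176·τ³=4791/3176

  seg 0: a=0 b=834/397 c=0 d=-437/397
  seg 1: a=1 b=-477/397 c=-1311/397 d=994/397
  seg 2: a=-1 b=-117/397 c=1671/397 d=-4465/3176
  seg 3: a=4 b=-261/794 c=-6711/1588 d=949/794
  seg 4: a=-4 b=-2295/794 c=4677/1588 d=-1559/4764
S(3) = 4791/3176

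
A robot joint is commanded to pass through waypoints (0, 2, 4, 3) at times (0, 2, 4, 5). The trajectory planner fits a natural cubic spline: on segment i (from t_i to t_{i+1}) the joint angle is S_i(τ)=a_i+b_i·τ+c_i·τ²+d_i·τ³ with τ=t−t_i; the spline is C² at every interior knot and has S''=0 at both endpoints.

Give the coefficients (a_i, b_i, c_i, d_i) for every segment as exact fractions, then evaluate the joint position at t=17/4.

  seg 0: a=0 b=9/11 c=0 d=1/22
  seg 1: a=2 b=15/11 c=3/11 d=-5/22
  seg 2: a=4 b=-3/11 c=-12/11 d=4/11
S(17/4) = 681/176

Δ: Δ0=1, Δ1=1, Δ2=-1
row 1: diag=8, rhs=0; c'=1/4, d'=0
row 2: denom=6−2·1/4=11/2; d'=(-12−2·0)/(11/2)=-24/11
back: M2=-24/11
back: M1=0−1/4·-24/11=6/11
M: M0=0, M1=6/11, M2=-24/11, M3=0
seg 0: a=0, c=M0/2=0, d=(M1−M0)/(6·2)=1/22, b=Δ0−h0·(2M0+M1)/6=9/11
seg 1: a=2, c=M1/2=3/11, d=(M2−M1)/(6·2)=-5/22, b=Δ1−h1·(2M1+M2)/6=15/11
seg 2: a=4, c=M2/2=-12/11, d=(M3−M2)/(6·1)=4/11, b=Δ2−h2·(2M2+M3)/6=-3/11
t_q=17/4 → seg 2, τ=1/4; S=4+-3/11·τ+-12/11·τ²+4/11·τ³=681/176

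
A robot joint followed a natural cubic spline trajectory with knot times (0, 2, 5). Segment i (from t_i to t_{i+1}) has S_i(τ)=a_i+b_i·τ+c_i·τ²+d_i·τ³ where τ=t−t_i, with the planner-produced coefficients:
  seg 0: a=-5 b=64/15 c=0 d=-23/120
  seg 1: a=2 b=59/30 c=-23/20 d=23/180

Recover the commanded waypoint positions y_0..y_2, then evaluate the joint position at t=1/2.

y_0=-5 y_1=2 y_2=1
S(1/2) = -185/64

y_0 = S_0(0) = a_0 = -5
y_1 = S_1(0) = a_1 = 2
y_2 = S_1(3) = 1
t_q=1/2 is in segment 0 (τ=1/2); S_0(τ)=-185/64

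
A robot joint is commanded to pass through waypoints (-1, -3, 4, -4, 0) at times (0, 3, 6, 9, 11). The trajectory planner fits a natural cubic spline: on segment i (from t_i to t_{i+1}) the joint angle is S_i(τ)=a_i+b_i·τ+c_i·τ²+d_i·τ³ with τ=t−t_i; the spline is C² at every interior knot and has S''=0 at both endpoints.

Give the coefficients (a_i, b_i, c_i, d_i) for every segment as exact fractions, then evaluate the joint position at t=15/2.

  seg 0: a=-1 b=-89/46 c=0 d=175/1242
  seg 1: a=-3 b=43/23 c=175/138 d=-461/1242
  seg 2: a=4 b=-25/46 c=-143/69 d=565/1242
  seg 3: a=-4 b=-16/23 c=93/46 d=-31/92
S(15/2) = 21/368

Δ: Δ0=-2/3, Δ1=7/3, Δ2=-8/3, Δ3=2
row 1: diag=12, rhs=18; c'=1/4, d'=3/2
row 2: denom=12−3·1/4=45/4; d'=(-30−3·3/2)/(45/4)=-46/15
row 3: denom=10−3·4/15=46/5; d'=(28−3·-46/15)/(46/5)=93/23
back: M3=93/23
back: M2=-46/15−4/15·93/23=-286/69
back: M1=3/2−1/4·-286/69=175/69
M: M0=0, M1=175/69, M2=-286/69, M3=93/23, M4=0
seg 0: a=-1, c=M0/2=0, d=(M1−M0)/(6·3)=175/1242, b=Δ0−h0·(2M0+M1)/6=-89/46
seg 1: a=-3, c=M1/2=175/138, d=(M2−M1)/(6·3)=-461/1242, b=Δ1−h1·(2M1+M2)/6=43/23
seg 2: a=4, c=M2/2=-143/69, d=(M3−M2)/(6·3)=565/1242, b=Δ2−h2·(2M2+M3)/6=-25/46
seg 3: a=-4, c=M3/2=93/46, d=(M4−M3)/(6·2)=-31/92, b=Δ3−h3·(2M3+M4)/6=-16/23
t_q=15/2 → seg 2, τ=3/2; S=4+-25/46·τ+-143/69·τ²+565/1242·τ³=21/368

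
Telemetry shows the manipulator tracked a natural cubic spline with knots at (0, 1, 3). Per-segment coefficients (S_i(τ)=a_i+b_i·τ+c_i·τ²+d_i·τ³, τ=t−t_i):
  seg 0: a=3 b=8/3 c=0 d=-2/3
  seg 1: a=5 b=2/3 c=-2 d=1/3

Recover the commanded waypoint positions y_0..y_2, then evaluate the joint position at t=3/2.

y_0=3 y_1=5 y_2=1
S(3/2) = 39/8

y_0 = S_0(0) = a_0 = 3
y_1 = S_1(0) = a_1 = 5
y_2 = S_1(2) = 1
t_q=3/2 is in segment 1 (τ=1/2); S_1(τ)=39/8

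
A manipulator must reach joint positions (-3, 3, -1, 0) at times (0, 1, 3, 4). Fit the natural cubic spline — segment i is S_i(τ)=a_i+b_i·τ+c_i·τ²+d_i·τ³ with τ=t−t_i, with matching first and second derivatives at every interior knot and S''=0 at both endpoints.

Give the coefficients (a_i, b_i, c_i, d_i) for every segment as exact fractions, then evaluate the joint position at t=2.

Δ: Δ0=6, Δ1=-2, Δ2=1
row 1: diag=6, rhs=-48; c'=1/3, d'=-8
row 2: denom=6−2·1/3=16/3; d'=(18−2·-8)/(16/3)=51/8
back: M2=51/8
back: M1=-8−1/3·51/8=-81/8
M: M0=0, M1=-81/8, M2=51/8, M3=0
seg 0: a=-3, c=M0/2=0, d=(M1−M0)/(6·1)=-27/16, b=Δ0−h0·(2M0+M1)/6=123/16
seg 1: a=3, c=M1/2=-81/16, d=(M2−M1)/(6·2)=11/8, b=Δ1−h1·(2M1+M2)/6=21/8
seg 2: a=-1, c=M2/2=51/16, d=(M3−M2)/(6·1)=-17/16, b=Δ2−h2·(2M2+M3)/6=-9/8
t_q=2 → seg 1, τ=1; S=3+21/8·τ+-81/16·τ²+11/8·τ³=31/16

  seg 0: a=-3 b=123/16 c=0 d=-27/16
  seg 1: a=3 b=21/8 c=-81/16 d=11/8
  seg 2: a=-1 b=-9/8 c=51/16 d=-17/16
S(2) = 31/16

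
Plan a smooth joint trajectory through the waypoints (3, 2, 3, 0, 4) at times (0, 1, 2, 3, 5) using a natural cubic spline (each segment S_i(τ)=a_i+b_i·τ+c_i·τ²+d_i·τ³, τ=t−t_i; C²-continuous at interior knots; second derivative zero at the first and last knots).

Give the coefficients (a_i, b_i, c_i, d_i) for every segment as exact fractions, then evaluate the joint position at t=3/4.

  seg 0: a=3 b=-161/86 c=0 d=75/86
  seg 1: a=2 b=32/43 c=225/86 d=-203/86
  seg 2: a=3 b=-95/86 c=-192/43 d=221/86
  seg 3: a=0 b=-100/43 c=279/86 d=-93/172
S(3/4) = 10809/5504

Δ: Δ0=-1, Δ1=1, Δ2=-3, Δ3=2
row 1: diag=4, rhs=12; c'=1/4, d'=3
row 2: denom=4−1·1/4=15/4; d'=(-24−1·3)/(15/4)=-36/5
row 3: denom=6−1·4/15=86/15; d'=(30−1·-36/5)/(86/15)=279/43
back: M3=279/43
back: M2=-36/5−4/15·279/43=-384/43
back: M1=3−1/4·-384/43=225/43
M: M0=0, M1=225/43, M2=-384/43, M3=279/43, M4=0
seg 0: a=3, c=M0/2=0, d=(M1−M0)/(6·1)=75/86, b=Δ0−h0·(2M0+M1)/6=-161/86
seg 1: a=2, c=M1/2=225/86, d=(M2−M1)/(6·1)=-203/86, b=Δ1−h1·(2M1+M2)/6=32/43
seg 2: a=3, c=M2/2=-192/43, d=(M3−M2)/(6·1)=221/86, b=Δ2−h2·(2M2+M3)/6=-95/86
seg 3: a=0, c=M3/2=279/86, d=(M4−M3)/(6·2)=-93/172, b=Δ3−h3·(2M3+M4)/6=-100/43
t_q=3/4 → seg 0, τ=3/4; S=3+-161/86·τ+0·τ²+75/86·τ³=10809/5504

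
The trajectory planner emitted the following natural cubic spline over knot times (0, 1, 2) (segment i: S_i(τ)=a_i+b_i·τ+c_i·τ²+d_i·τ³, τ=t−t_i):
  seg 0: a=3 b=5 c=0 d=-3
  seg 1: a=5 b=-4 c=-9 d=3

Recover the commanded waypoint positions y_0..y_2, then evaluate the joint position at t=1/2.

y_0=3 y_1=5 y_2=-5
S(1/2) = 41/8

y_0 = S_0(0) = a_0 = 3
y_1 = S_1(0) = a_1 = 5
y_2 = S_1(1) = -5
t_q=1/2 is in segment 0 (τ=1/2); S_0(τ)=41/8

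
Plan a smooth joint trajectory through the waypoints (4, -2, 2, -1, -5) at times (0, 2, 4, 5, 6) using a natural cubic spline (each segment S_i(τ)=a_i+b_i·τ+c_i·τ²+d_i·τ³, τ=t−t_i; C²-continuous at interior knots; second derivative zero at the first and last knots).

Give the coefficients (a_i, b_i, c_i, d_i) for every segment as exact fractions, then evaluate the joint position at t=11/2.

  seg 0: a=4 b=-135/28 c=0 d=51/112
  seg 1: a=-2 b=9/14 c=153/56 d=-115/112
  seg 2: a=2 b=-3/4 c=-24/7 d=33/28
  seg 3: a=-1 b=-57/14 c=3/28 d=-1/28
S(11/2) = -675/224

Δ: Δ0=-3, Δ1=2, Δ2=-3, Δ3=-4
row 1: diag=8, rhs=30; c'=1/4, d'=15/4
row 2: denom=6−2·1/4=11/2; d'=(-30−2·15/4)/(11/2)=-75/11
row 3: denom=4−1·2/11=42/11; d'=(-6−1·-75/11)/(42/11)=3/14
back: M3=3/14
back: M2=-75/11−2/11·3/14=-48/7
back: M1=15/4−1/4·-48/7=153/28
M: M0=0, M1=153/28, M2=-48/7, M3=3/14, M4=0
seg 0: a=4, c=M0/2=0, d=(M1−M0)/(6·2)=51/112, b=Δ0−h0·(2M0+M1)/6=-135/28
seg 1: a=-2, c=M1/2=153/56, d=(M2−M1)/(6·2)=-115/112, b=Δ1−h1·(2M1+M2)/6=9/14
seg 2: a=2, c=M2/2=-24/7, d=(M3−M2)/(6·1)=33/28, b=Δ2−h2·(2M2+M3)/6=-3/4
seg 3: a=-1, c=M3/2=3/28, d=(M4−M3)/(6·1)=-1/28, b=Δ3−h3·(2M3+M4)/6=-57/14
t_q=11/2 → seg 3, τ=1/2; S=-1+-57/14·τ+3/28·τ²+-1/28·τ³=-675/224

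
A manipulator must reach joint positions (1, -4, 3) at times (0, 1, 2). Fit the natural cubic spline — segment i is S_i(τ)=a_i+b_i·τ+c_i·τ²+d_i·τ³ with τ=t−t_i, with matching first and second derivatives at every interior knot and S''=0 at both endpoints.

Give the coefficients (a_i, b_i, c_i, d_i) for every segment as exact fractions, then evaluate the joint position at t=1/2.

  seg 0: a=1 b=-8 c=0 d=3
  seg 1: a=-4 b=1 c=9 d=-3
S(1/2) = -21/8

Δ: Δ0=-5, Δ1=7
row 1: diag=4, rhs=72; c'=1/4, d'=18
back: M1=18
M: M0=0, M1=18, M2=0
seg 0: a=1, c=M0/2=0, d=(M1−M0)/(6·1)=3, b=Δ0−h0·(2M0+M1)/6=-8
seg 1: a=-4, c=M1/2=9, d=(M2−M1)/(6·1)=-3, b=Δ1−h1·(2M1+M2)/6=1
t_q=1/2 → seg 0, τ=1/2; S=1+-8·τ+0·τ²+3·τ³=-21/8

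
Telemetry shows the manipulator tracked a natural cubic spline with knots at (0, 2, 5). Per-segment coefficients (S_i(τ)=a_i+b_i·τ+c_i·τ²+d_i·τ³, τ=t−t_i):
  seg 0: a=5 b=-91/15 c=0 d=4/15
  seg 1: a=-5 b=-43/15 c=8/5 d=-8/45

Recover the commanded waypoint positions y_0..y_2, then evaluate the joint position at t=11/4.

y_0 = S_0(0) = a_0 = 5
y_1 = S_1(0) = a_1 = -5
y_2 = S_1(3) = -4
t_q=11/4 is in segment 1 (τ=3/4); S_1(τ)=-253/40

y_0=5 y_1=-5 y_2=-4
S(11/4) = -253/40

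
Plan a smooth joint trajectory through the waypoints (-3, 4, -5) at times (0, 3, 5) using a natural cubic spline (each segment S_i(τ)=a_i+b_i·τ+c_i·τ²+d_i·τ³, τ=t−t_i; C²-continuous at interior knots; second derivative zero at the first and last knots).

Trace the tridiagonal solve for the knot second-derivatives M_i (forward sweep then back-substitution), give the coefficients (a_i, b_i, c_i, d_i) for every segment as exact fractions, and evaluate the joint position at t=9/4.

  seg 0: a=-3 b=263/60 c=0 d=-41/180
  seg 1: a=4 b=-53/30 c=-41/20 d=41/120
S(9/4) = 5463/1280

Δ: Δ0=7/3, Δ1=-9/2
row 1: diag=10, rhs=-41; c'=1/5, d'=-41/10
back: M1=-41/10
M: M0=0, M1=-41/10, M2=0
seg 0: a=-3, c=M0/2=0, d=(M1−M0)/(6·3)=-41/180, b=Δ0−h0·(2M0+M1)/6=263/60
seg 1: a=4, c=M1/2=-41/20, d=(M2−M1)/(6·2)=41/120, b=Δ1−h1·(2M1+M2)/6=-53/30
t_q=9/4 → seg 0, τ=9/4; S=-3+263/60·τ+0·τ²+-41/180·τ³=5463/1280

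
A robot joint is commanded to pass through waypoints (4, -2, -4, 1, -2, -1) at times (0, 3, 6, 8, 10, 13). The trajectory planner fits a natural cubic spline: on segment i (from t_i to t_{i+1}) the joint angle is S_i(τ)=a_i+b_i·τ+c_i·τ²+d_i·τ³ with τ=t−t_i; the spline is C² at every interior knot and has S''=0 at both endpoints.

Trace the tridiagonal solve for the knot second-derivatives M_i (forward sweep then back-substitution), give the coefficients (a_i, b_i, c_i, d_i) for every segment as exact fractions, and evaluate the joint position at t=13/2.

  seg 0: a=4 b=-440/221 c=0 d=-2/1989
  seg 1: a=-2 b=-446/221 c=-2/221 d=914/5967
  seg 2: a=-4 b=456/221 c=908/663 d=-3053/5304
  seg 3: a=1 b=841/1326 c=-5527/2652 d=899/1768
  seg 4: a=-2 b=-1061/663 c=641/663 d=-641/5967
S(13/2) = -38159/14144

Δ: Δ0=-2, Δ1=-2/3, Δ2=5/2, Δ3=-3/2, Δ4=1/3
row 1: diag=12, rhs=8; c'=1/4, d'=2/3
row 2: denom=10−3·1/4=37/4; d'=(19−3·2/3)/(37/4)=68/37
row 3: denom=8−2·8/37=280/37; d'=(-24−2·68/37)/(280/37)=-128/35
row 4: denom=10−2·37/140=663/70; d'=(11−2·-128/35)/(663/70)=1282/663
back: M4=1282/663
back: M3=-128/35−37/140·1282/663=-5527/1326
back: M2=68/37−8/37·-5527/1326=1816/663
back: M1=2/3−1/4·1816/663=-4/221
M: M0=0, M1=-4/221, M2=1816/663, M3=-5527/1326, M4=1282/663, M5=0
seg 0: a=4, c=M0/2=0, d=(M1−M0)/(6·3)=-2/1989, b=Δ0−h0·(2M0+M1)/6=-440/221
seg 1: a=-2, c=M1/2=-2/221, d=(M2−M1)/(6·3)=914/5967, b=Δ1−h1·(2M1+M2)/6=-446/221
seg 2: a=-4, c=M2/2=908/663, d=(M3−M2)/(6·2)=-3053/5304, b=Δ2−h2·(2M2+M3)/6=456/221
seg 3: a=1, c=M3/2=-5527/2652, d=(M4−M3)/(6·2)=899/1768, b=Δ3−h3·(2M3+M4)/6=841/1326
seg 4: a=-2, c=M4/2=641/663, d=(M5−M4)/(6·3)=-641/5967, b=Δ4−h4·(2M4+M5)/6=-1061/663
t_q=13/2 → seg 2, τ=1/2; S=-4+456/221·τ+908/663·τ²+-3053/5304·τ³=-38159/14144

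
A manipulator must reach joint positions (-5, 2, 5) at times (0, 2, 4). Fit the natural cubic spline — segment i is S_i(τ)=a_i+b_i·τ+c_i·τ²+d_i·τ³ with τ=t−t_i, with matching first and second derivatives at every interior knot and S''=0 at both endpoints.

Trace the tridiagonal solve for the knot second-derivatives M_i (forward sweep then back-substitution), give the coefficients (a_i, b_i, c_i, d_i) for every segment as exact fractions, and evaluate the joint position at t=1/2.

  seg 0: a=-5 b=4 c=0 d=-1/8
  seg 1: a=2 b=5/2 c=-3/4 d=1/8
S(1/2) = -193/64

Δ: Δ0=7/2, Δ1=3/2
row 1: diag=8, rhs=-12; c'=1/4, d'=-3/2
back: M1=-3/2
M: M0=0, M1=-3/2, M2=0
seg 0: a=-5, c=M0/2=0, d=(M1−M0)/(6·2)=-1/8, b=Δ0−h0·(2M0+M1)/6=4
seg 1: a=2, c=M1/2=-3/4, d=(M2−M1)/(6·2)=1/8, b=Δ1−h1·(2M1+M2)/6=5/2
t_q=1/2 → seg 0, τ=1/2; S=-5+4·τ+0·τ²+-1/8·τ³=-193/64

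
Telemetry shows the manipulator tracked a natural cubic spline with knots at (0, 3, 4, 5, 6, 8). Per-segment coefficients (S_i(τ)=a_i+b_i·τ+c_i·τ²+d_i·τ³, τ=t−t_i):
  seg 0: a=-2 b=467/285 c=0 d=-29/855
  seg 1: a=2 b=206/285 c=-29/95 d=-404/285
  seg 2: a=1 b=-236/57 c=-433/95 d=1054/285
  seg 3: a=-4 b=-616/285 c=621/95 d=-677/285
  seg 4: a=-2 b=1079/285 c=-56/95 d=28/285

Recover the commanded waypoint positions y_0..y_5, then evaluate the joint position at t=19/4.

y_0=-2 y_1=2 y_2=1 y_3=-4 y_4=-2 y_5=4
S(19/4) = -9451/3040

y_0 = S_0(0) = a_0 = -2
y_1 = S_1(0) = a_1 = 2
y_2 = S_2(0) = a_2 = 1
y_3 = S_3(0) = a_3 = -4
y_4 = S_4(0) = a_4 = -2
y_5 = S_4(2) = 4
t_q=19/4 is in segment 2 (τ=3/4); S_2(τ)=-9451/3040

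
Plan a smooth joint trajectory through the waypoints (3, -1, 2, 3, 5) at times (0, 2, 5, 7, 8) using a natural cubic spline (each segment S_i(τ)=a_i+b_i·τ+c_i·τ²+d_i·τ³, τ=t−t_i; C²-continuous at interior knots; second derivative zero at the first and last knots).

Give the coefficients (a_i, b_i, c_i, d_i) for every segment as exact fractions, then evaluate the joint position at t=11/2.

  seg 0: a=3 b=-692/253 c=0 d=93/506
  seg 1: a=-1 b=-134/253 c=279/253 d=-50/253
  seg 2: a=2 b=190/253 c=-171/253 d=557/2024
  seg 3: a=3 b=683/506 c=987/1012 d=-329/1012
S(11/2) = 36285/16192

Δ: Δ0=-2, Δ1=1, Δ2=1/2, Δ3=2
row 1: diag=10, rhs=18; c'=3/10, d'=9/5
row 2: denom=10−3·3/10=91/10; d'=(-3−3·9/5)/(91/10)=-12/13
row 3: denom=6−2·20/91=506/91; d'=(9−2·-12/13)/(506/91)=987/506
back: M3=987/506
back: M2=-12/13−20/91·987/506=-342/253
back: M1=9/5−3/10·-342/253=558/253
M: M0=0, M1=558/253, M2=-342/253, M3=987/506, M4=0
seg 0: a=3, c=M0/2=0, d=(M1−M0)/(6·2)=93/506, b=Δ0−h0·(2M0+M1)/6=-692/253
seg 1: a=-1, c=M1/2=279/253, d=(M2−M1)/(6·3)=-50/253, b=Δ1−h1·(2M1+M2)/6=-134/253
seg 2: a=2, c=M2/2=-171/253, d=(M3−M2)/(6·2)=557/2024, b=Δ2−h2·(2M2+M3)/6=190/253
seg 3: a=3, c=M3/2=987/1012, d=(M4−M3)/(6·1)=-329/1012, b=Δ3−h3·(2M3+M4)/6=683/506
t_q=11/2 → seg 2, τ=1/2; S=2+190/253·τ+-171/253·τ²+557/2024·τ³=36285/16192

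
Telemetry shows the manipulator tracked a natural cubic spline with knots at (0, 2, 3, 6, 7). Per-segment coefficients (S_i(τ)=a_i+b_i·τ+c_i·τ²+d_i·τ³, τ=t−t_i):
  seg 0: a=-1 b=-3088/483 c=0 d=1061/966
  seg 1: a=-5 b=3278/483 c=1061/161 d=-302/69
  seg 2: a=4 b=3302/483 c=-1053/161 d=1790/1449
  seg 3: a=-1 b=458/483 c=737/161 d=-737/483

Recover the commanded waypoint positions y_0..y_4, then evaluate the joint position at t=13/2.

y_0=-1 y_1=-5 y_2=4 y_3=-1 y_4=3
S(13/2) = 551/1288

y_0 = S_0(0) = a_0 = -1
y_1 = S_1(0) = a_1 = -5
y_2 = S_2(0) = a_2 = 4
y_3 = S_3(0) = a_3 = -1
y_4 = S_3(1) = 3
t_q=13/2 is in segment 3 (τ=1/2); S_3(τ)=551/1288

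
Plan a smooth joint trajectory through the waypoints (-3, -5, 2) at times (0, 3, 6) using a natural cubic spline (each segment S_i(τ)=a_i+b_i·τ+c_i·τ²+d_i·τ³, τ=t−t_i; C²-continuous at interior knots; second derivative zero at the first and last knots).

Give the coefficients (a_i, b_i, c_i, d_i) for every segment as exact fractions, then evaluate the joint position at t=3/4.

Δ: Δ0=-2/3, Δ1=7/3
row 1: diag=12, rhs=18; c'=1/4, d'=3/2
back: M1=3/2
M: M0=0, M1=3/2, M2=0
seg 0: a=-3, c=M0/2=0, d=(M1−M0)/(6·3)=1/12, b=Δ0−h0·(2M0+M1)/6=-17/12
seg 1: a=-5, c=M1/2=3/4, d=(M2−M1)/(6·3)=-1/12, b=Δ1−h1·(2M1+M2)/6=5/6
t_q=3/4 → seg 0, τ=3/4; S=-3+-17/12·τ+0·τ²+1/12·τ³=-1031/256

  seg 0: a=-3 b=-17/12 c=0 d=1/12
  seg 1: a=-5 b=5/6 c=3/4 d=-1/12
S(3/4) = -1031/256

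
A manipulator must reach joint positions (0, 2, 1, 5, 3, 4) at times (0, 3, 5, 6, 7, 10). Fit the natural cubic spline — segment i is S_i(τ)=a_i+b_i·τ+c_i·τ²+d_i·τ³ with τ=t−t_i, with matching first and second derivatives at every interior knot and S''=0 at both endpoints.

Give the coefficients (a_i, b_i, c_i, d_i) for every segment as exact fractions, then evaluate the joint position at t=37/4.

Δ: Δ0=2/3, Δ1=-1/2, Δ2=4, Δ3=-2, Δ4=1/3
row 1: diag=10, rhs=-7; c'=1/5, d'=-7/10
row 2: denom=6−2·1/5=28/5; d'=(27−2·-7/10)/(28/5)=71/14
row 3: denom=4−1·5/28=107/28; d'=(-36−1·71/14)/(107/28)=-1150/107
row 4: denom=8−1·28/107=828/107; d'=(14−1·-1150/107)/(828/107)=662/207
back: M4=662/207
back: M3=-1150/107−28/107·662/207=-2398/207
back: M2=71/14−5/28·-2398/207=1478/207
back: M1=-7/10−1/5·1478/207=-881/414
M: M0=0, M1=-881/414, M2=1478/207, M3=-2398/207, M4=662/207, M5=0
seg 0: a=0, c=M0/2=0, d=(M1−M0)/(6·3)=-881/7452, b=Δ0−h0·(2M0+M1)/6=1433/828
seg 1: a=2, c=M1/2=-881/828, d=(M2−M1)/(6·2)=1279/1656, b=Δ1−h1·(2M1+M2)/6=-605/414
seg 2: a=1, c=M2/2=739/207, d=(M3−M2)/(6·1)=-646/207, b=Δ2−h2·(2M2+M3)/6=245/69
seg 3: a=5, c=M3/2=-1199/207, d=(M4−M3)/(6·1)=170/69, b=Δ3−h3·(2M3+M4)/6=275/207
seg 4: a=3, c=M4/2=331/207, d=(M5−M4)/(6·3)=-331/1863, b=Δ4−h4·(2M4+M5)/6=-593/207
t_q=37/4 → seg 4, τ=9/4; S=3+-593/207·τ+331/207·τ²+-331/1863·τ³=3865/1472

  seg 0: a=0 b=1433/828 c=0 d=-881/7452
  seg 1: a=2 b=-605/414 c=-881/828 d=1279/1656
  seg 2: a=1 b=245/69 c=739/207 d=-646/207
  seg 3: a=5 b=275/207 c=-1199/207 d=170/69
  seg 4: a=3 b=-593/207 c=331/207 d=-331/1863
S(37/4) = 3865/1472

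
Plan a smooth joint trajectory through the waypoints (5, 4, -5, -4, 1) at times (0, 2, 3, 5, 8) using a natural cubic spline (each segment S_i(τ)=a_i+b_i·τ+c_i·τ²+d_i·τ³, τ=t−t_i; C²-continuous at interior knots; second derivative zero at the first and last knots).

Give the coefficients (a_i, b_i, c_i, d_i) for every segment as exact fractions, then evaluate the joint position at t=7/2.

Δ: Δ0=-1/2, Δ1=-9, Δ2=1/2, Δ3=5/3
row 1: diag=6, rhs=-51; c'=1/6, d'=-17/2
row 2: denom=6−1·1/6=35/6; d'=(57−1·-17/2)/(35/6)=393/35
row 3: denom=10−2·12/35=326/35; d'=(7−2·393/35)/(326/35)=-541/326
back: M3=-541/326
back: M2=393/35−12/35·-541/326=1923/163
back: M1=-17/2−1/6·1923/163=-1706/163
M: M0=0, M1=-1706/163, M2=1923/163, M3=-541/326, M4=0
seg 0: a=5, c=M0/2=0, d=(M1−M0)/(6·2)=-853/978, b=Δ0−h0·(2M0+M1)/6=2923/978
seg 1: a=4, c=M1/2=-853/163, d=(M2−M1)/(6·1)=3629/978, b=Δ1−h1·(2M1+M2)/6=-7313/978
seg 2: a=-5, c=M2/2=1923/326, d=(M3−M2)/(6·2)=-4387/3912, b=Δ2−h2·(2M2+M3)/6=-3331/489
seg 3: a=-4, c=M3/2=-541/652, d=(M4−M3)/(6·3)=541/5868, b=Δ3−h3·(2M3+M4)/6=3253/978
t_q=7/2 → seg 2, τ=1/2; S=-5+-3331/489·τ+1923/326·τ²+-4387/3912·τ³=-73769/10432

  seg 0: a=5 b=2923/978 c=0 d=-853/978
  seg 1: a=4 b=-7313/978 c=-853/163 d=3629/978
  seg 2: a=-5 b=-3331/489 c=1923/326 d=-4387/3912
  seg 3: a=-4 b=3253/978 c=-541/652 d=541/5868
S(7/2) = -73769/10432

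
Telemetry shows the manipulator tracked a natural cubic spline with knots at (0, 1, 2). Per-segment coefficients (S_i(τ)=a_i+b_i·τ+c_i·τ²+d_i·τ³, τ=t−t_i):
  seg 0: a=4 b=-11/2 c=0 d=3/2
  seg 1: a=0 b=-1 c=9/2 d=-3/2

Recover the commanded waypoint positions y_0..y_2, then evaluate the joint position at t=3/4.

y_0=4 y_1=0 y_2=2
S(3/4) = 65/128

y_0 = S_0(0) = a_0 = 4
y_1 = S_1(0) = a_1 = 0
y_2 = S_1(1) = 2
t_q=3/4 is in segment 0 (τ=3/4); S_0(τ)=65/128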